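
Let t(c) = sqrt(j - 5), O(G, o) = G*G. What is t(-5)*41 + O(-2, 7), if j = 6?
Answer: 45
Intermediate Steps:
O(G, o) = G**2
t(c) = 1 (t(c) = sqrt(6 - 5) = sqrt(1) = 1)
t(-5)*41 + O(-2, 7) = 1*41 + (-2)**2 = 41 + 4 = 45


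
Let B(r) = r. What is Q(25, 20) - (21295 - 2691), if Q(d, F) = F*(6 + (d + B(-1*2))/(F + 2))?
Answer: -203094/11 ≈ -18463.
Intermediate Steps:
Q(d, F) = F*(6 + (-2 + d)/(2 + F)) (Q(d, F) = F*(6 + (d - 1*2)/(F + 2)) = F*(6 + (d - 2)/(2 + F)) = F*(6 + (-2 + d)/(2 + F)))
Q(25, 20) - (21295 - 2691) = 20*(10 + 25 + 6*20)/(2 + 20) - (21295 - 2691) = 20*(10 + 25 + 120)/22 - 1*18604 = 20*(1/22)*155 - 18604 = 1550/11 - 18604 = -203094/11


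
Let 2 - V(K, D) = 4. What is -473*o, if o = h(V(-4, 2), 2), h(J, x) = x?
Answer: -946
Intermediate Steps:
V(K, D) = -2 (V(K, D) = 2 - 1*4 = 2 - 4 = -2)
o = 2
-473*o = -473*2 = -946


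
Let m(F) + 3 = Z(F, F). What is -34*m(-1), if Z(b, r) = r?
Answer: 136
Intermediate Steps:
m(F) = -3 + F
-34*m(-1) = -34*(-3 - 1) = -34*(-4) = 136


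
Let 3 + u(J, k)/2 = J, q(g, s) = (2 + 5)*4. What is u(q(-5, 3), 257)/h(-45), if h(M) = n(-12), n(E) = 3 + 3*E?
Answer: -50/33 ≈ -1.5152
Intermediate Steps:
q(g, s) = 28 (q(g, s) = 7*4 = 28)
u(J, k) = -6 + 2*J
h(M) = -33 (h(M) = 3 + 3*(-12) = 3 - 36 = -33)
u(q(-5, 3), 257)/h(-45) = (-6 + 2*28)/(-33) = (-6 + 56)*(-1/33) = 50*(-1/33) = -50/33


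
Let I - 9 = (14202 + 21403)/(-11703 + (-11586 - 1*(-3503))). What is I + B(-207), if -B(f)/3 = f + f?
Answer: 24716681/19786 ≈ 1249.2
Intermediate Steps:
B(f) = -6*f (B(f) = -3*(f + f) = -6*f)
I = 142469/19786 (I = 9 + (14202 + 21403)/(-11703 + (-11586 - 1*(-3503))) = 9 + 35605/(-11703 + (-11586 + 3503)) = 9 + 35605/(-11703 - 8083) = 9 + 35605/(-19786) = 9 + 35605*(-1/19786) = 9 - 35605/19786 = 142469/19786 ≈ 7.2005)
I + B(-207) = 142469/19786 - 6*(-207) = 142469/19786 + 1242 = 24716681/19786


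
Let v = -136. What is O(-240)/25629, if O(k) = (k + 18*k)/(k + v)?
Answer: 190/401521 ≈ 0.00047320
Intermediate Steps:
O(k) = 19*k/(-136 + k) (O(k) = (k + 18*k)/(k - 136) = (19*k)/(-136 + k) = 19*k/(-136 + k))
O(-240)/25629 = (19*(-240)/(-136 - 240))/25629 = (19*(-240)/(-376))*(1/25629) = (19*(-240)*(-1/376))*(1/25629) = (570/47)*(1/25629) = 190/401521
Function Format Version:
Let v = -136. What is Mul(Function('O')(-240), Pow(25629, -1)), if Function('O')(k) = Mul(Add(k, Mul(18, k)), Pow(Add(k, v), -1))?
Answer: Rational(190, 401521) ≈ 0.00047320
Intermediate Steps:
Function('O')(k) = Mul(19, k, Pow(Add(-136, k), -1)) (Function('O')(k) = Mul(Add(k, Mul(18, k)), Pow(Add(k, -136), -1)) = Mul(Mul(19, k), Pow(Add(-136, k), -1)) = Mul(19, k, Pow(Add(-136, k), -1)))
Mul(Function('O')(-240), Pow(25629, -1)) = Mul(Mul(19, -240, Pow(Add(-136, -240), -1)), Pow(25629, -1)) = Mul(Mul(19, -240, Pow(-376, -1)), Rational(1, 25629)) = Mul(Mul(19, -240, Rational(-1, 376)), Rational(1, 25629)) = Mul(Rational(570, 47), Rational(1, 25629)) = Rational(190, 401521)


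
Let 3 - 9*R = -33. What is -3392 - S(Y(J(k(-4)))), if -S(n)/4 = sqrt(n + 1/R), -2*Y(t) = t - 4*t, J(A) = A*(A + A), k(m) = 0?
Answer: -3390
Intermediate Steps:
R = 4 (R = 1/3 - 1/9*(-33) = 1/3 + 11/3 = 4)
J(A) = 2*A**2 (J(A) = A*(2*A) = 2*A**2)
Y(t) = 3*t/2 (Y(t) = -(t - 4*t)/2 = -(-3)*t/2 = 3*t/2)
S(n) = -4*sqrt(1/4 + n) (S(n) = -4*sqrt(n + 1/4) = -4*sqrt(1/4 + n))
-3392 - S(Y(J(k(-4)))) = -3392 - (-2)*sqrt(1 + 4*(3*(2*0**2)/2)) = -3392 - (-2)*sqrt(1 + 4*(3*(2*0)/2)) = -3392 - (-2)*sqrt(1 + 4*((3/2)*0)) = -3392 - (-2)*sqrt(1 + 4*0) = -3392 - (-2)*sqrt(1 + 0) = -3392 - (-2)*sqrt(1) = -3392 - (-2) = -3392 - 1*(-2) = -3392 + 2 = -3390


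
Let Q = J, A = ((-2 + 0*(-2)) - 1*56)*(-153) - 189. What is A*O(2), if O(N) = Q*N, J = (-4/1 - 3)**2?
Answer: 851130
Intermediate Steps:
A = 8685 (A = ((-2 + 0) - 56)*(-153) - 189 = (-2 - 56)*(-153) - 189 = -58*(-153) - 189 = 8874 - 189 = 8685)
J = 49 (J = (-4*1 - 3)**2 = (-4 - 3)**2 = (-7)**2 = 49)
Q = 49
O(N) = 49*N
A*O(2) = 8685*(49*2) = 8685*98 = 851130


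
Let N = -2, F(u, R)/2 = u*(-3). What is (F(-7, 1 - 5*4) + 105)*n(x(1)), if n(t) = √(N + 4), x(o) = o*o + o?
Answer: 147*√2 ≈ 207.89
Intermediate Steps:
x(o) = o + o² (x(o) = o² + o = o + o²)
F(u, R) = -6*u (F(u, R) = 2*(u*(-3)) = 2*(-3*u) = -6*u)
n(t) = √2 (n(t) = √(-2 + 4) = √2)
(F(-7, 1 - 5*4) + 105)*n(x(1)) = (-6*(-7) + 105)*√2 = (42 + 105)*√2 = 147*√2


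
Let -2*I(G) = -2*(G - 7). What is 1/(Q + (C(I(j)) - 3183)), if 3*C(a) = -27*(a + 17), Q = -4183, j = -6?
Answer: -1/7402 ≈ -0.00013510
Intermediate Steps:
I(G) = -7 + G (I(G) = -(-1)*(G - 7) = -(-1)*(-7 + G) = -(14 - 2*G)/2 = -7 + G)
C(a) = -153 - 9*a (C(a) = (-27*(a + 17))/3 = (-27*(17 + a))/3 = (-459 - 27*a)/3 = -153 - 9*a)
1/(Q + (C(I(j)) - 3183)) = 1/(-4183 + ((-153 - 9*(-7 - 6)) - 3183)) = 1/(-4183 + ((-153 - 9*(-13)) - 3183)) = 1/(-4183 + ((-153 + 117) - 3183)) = 1/(-4183 + (-36 - 3183)) = 1/(-4183 - 3219) = 1/(-7402) = -1/7402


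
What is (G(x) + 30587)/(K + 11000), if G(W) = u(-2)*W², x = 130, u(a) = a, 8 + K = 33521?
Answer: -459/6359 ≈ -0.072181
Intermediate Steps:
K = 33513 (K = -8 + 33521 = 33513)
G(W) = -2*W²
(G(x) + 30587)/(K + 11000) = (-2*130² + 30587)/(33513 + 11000) = (-2*16900 + 30587)/44513 = (-33800 + 30587)*(1/44513) = -3213*1/44513 = -459/6359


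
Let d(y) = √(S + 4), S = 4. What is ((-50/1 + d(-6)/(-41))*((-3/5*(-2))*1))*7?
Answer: -420 - 84*√2/205 ≈ -420.58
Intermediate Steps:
d(y) = 2*√2 (d(y) = √(4 + 4) = √8 = 2*√2)
((-50/1 + d(-6)/(-41))*((-3/5*(-2))*1))*7 = ((-50/1 + (2*√2)/(-41))*((-3/5*(-2))*1))*7 = ((-50*1 + (2*√2)*(-1/41))*((-3*⅕*(-2))*1))*7 = ((-50 - 2*√2/41)*(-⅗*(-2)*1))*7 = ((-50 - 2*√2/41)*((6/5)*1))*7 = ((-50 - 2*√2/41)*(6/5))*7 = (-60 - 12*√2/205)*7 = -420 - 84*√2/205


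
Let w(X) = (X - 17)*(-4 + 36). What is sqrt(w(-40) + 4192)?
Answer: 8*sqrt(37) ≈ 48.662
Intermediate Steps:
w(X) = -544 + 32*X (w(X) = (-17 + X)*32 = -544 + 32*X)
sqrt(w(-40) + 4192) = sqrt((-544 + 32*(-40)) + 4192) = sqrt((-544 - 1280) + 4192) = sqrt(-1824 + 4192) = sqrt(2368) = 8*sqrt(37)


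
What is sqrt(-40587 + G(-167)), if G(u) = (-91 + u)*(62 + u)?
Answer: I*sqrt(13497) ≈ 116.18*I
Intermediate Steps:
sqrt(-40587 + G(-167)) = sqrt(-40587 + (-5642 + (-167)**2 - 29*(-167))) = sqrt(-40587 + (-5642 + 27889 + 4843)) = sqrt(-40587 + 27090) = sqrt(-13497) = I*sqrt(13497)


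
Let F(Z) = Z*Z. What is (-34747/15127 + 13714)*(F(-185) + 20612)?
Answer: 11374122245247/15127 ≈ 7.5191e+8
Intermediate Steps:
F(Z) = Z²
(-34747/15127 + 13714)*(F(-185) + 20612) = (-34747/15127 + 13714)*((-185)² + 20612) = (-34747*1/15127 + 13714)*(34225 + 20612) = (-34747/15127 + 13714)*54837 = (207416931/15127)*54837 = 11374122245247/15127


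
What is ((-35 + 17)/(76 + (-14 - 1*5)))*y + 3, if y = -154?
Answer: 981/19 ≈ 51.632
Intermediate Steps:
((-35 + 17)/(76 + (-14 - 1*5)))*y + 3 = ((-35 + 17)/(76 + (-14 - 1*5)))*(-154) + 3 = -18/(76 + (-14 - 5))*(-154) + 3 = -18/(76 - 19)*(-154) + 3 = -18/57*(-154) + 3 = -18*1/57*(-154) + 3 = -6/19*(-154) + 3 = 924/19 + 3 = 981/19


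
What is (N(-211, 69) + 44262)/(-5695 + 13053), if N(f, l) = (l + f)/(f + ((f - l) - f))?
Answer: 6196751/1030120 ≈ 6.0156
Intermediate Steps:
N(f, l) = (f + l)/(f - l)
(N(-211, 69) + 44262)/(-5695 + 13053) = ((-211 + 69)/(-211 - 1*69) + 44262)/(-5695 + 13053) = (-142/(-211 - 69) + 44262)/7358 = (-142/(-280) + 44262)*(1/7358) = (-1/280*(-142) + 44262)*(1/7358) = (71/140 + 44262)*(1/7358) = (6196751/140)*(1/7358) = 6196751/1030120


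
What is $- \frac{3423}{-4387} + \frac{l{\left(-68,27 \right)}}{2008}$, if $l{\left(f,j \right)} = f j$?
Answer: $- \frac{295287}{2202274} \approx -0.13408$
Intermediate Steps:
$- \frac{3423}{-4387} + \frac{l{\left(-68,27 \right)}}{2008} = - \frac{3423}{-4387} + \frac{\left(-68\right) 27}{2008} = \left(-3423\right) \left(- \frac{1}{4387}\right) - \frac{459}{502} = \frac{3423}{4387} - \frac{459}{502} = - \frac{295287}{2202274}$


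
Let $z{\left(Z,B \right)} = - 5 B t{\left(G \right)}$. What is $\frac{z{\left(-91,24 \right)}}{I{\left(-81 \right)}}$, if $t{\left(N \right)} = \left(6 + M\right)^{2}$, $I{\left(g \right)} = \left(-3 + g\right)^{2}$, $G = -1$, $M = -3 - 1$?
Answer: $- \frac{10}{147} \approx -0.068027$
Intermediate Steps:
$M = -4$
$t{\left(N \right)} = 4$ ($t{\left(N \right)} = \left(6 - 4\right)^{2} = 2^{2} = 4$)
$z{\left(Z,B \right)} = - 20 B$ ($z{\left(Z,B \right)} = - 5 B 4 = - 20 B$)
$\frac{z{\left(-91,24 \right)}}{I{\left(-81 \right)}} = \frac{\left(-20\right) 24}{\left(-3 - 81\right)^{2}} = - \frac{480}{\left(-84\right)^{2}} = - \frac{480}{7056} = \left(-480\right) \frac{1}{7056} = - \frac{10}{147}$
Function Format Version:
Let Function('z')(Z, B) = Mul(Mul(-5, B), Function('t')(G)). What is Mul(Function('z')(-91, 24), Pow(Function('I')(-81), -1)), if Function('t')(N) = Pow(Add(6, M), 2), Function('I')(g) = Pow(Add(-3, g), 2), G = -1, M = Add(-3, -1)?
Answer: Rational(-10, 147) ≈ -0.068027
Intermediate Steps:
M = -4
Function('t')(N) = 4 (Function('t')(N) = Pow(Add(6, -4), 2) = Pow(2, 2) = 4)
Function('z')(Z, B) = Mul(-20, B) (Function('z')(Z, B) = Mul(Mul(-5, B), 4) = Mul(-20, B))
Mul(Function('z')(-91, 24), Pow(Function('I')(-81), -1)) = Mul(Mul(-20, 24), Pow(Pow(Add(-3, -81), 2), -1)) = Mul(-480, Pow(Pow(-84, 2), -1)) = Mul(-480, Pow(7056, -1)) = Mul(-480, Rational(1, 7056)) = Rational(-10, 147)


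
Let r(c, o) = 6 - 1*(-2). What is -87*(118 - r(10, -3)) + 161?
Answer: -9409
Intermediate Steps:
r(c, o) = 8 (r(c, o) = 6 + 2 = 8)
-87*(118 - r(10, -3)) + 161 = -87*(118 - 1*8) + 161 = -87*(118 - 8) + 161 = -87*110 + 161 = -9570 + 161 = -9409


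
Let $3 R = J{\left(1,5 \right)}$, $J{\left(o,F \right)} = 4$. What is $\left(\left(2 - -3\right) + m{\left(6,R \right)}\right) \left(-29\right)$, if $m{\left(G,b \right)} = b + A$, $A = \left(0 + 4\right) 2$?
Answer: $- \frac{1247}{3} \approx -415.67$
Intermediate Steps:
$R = \frac{4}{3}$ ($R = \frac{1}{3} \cdot 4 = \frac{4}{3} \approx 1.3333$)
$A = 8$ ($A = 4 \cdot 2 = 8$)
$m{\left(G,b \right)} = 8 + b$ ($m{\left(G,b \right)} = b + 8 = 8 + b$)
$\left(\left(2 - -3\right) + m{\left(6,R \right)}\right) \left(-29\right) = \left(\left(2 - -3\right) + \left(8 + \frac{4}{3}\right)\right) \left(-29\right) = \left(\left(2 + 3\right) + \frac{28}{3}\right) \left(-29\right) = \left(5 + \frac{28}{3}\right) \left(-29\right) = \frac{43}{3} \left(-29\right) = - \frac{1247}{3}$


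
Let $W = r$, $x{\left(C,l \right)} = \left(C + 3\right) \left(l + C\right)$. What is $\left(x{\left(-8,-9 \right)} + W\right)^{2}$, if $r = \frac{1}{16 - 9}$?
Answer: $\frac{355216}{49} \approx 7249.3$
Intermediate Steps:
$x{\left(C,l \right)} = \left(3 + C\right) \left(C + l\right)$
$r = \frac{1}{7} \approx 0.14286$
$W = \frac{1}{7} \approx 0.14286$
$\left(x{\left(-8,-9 \right)} + W\right)^{2} = \left(\left(\left(-8\right)^{2} + 3 \left(-8\right) + 3 \left(-9\right) - -72\right) + \frac{1}{7}\right)^{2} = \left(\left(64 - 24 - 27 + 72\right) + \frac{1}{7}\right)^{2} = \left(85 + \frac{1}{7}\right)^{2} = \left(\frac{596}{7}\right)^{2} = \frac{355216}{49}$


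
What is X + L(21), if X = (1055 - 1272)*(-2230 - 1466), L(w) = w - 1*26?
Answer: 802027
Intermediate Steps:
L(w) = -26 + w (L(w) = w - 26 = -26 + w)
X = 802032 (X = -217*(-3696) = 802032)
X + L(21) = 802032 + (-26 + 21) = 802032 - 5 = 802027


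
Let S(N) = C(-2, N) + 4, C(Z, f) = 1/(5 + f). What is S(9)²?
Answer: 3249/196 ≈ 16.577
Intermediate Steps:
S(N) = 4 + 1/(5 + N) (S(N) = 1/(5 + N) + 4 = 4 + 1/(5 + N))
S(9)² = ((21 + 4*9)/(5 + 9))² = ((21 + 36)/14)² = ((1/14)*57)² = (57/14)² = 3249/196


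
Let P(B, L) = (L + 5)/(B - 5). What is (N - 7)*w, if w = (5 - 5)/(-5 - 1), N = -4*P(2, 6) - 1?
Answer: 0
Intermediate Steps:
P(B, L) = (5 + L)/(-5 + B)
N = 41/3 (N = -4*(5 + 6)/(-5 + 2) - 1 = -4*11/(-3) - 1 = -(-4)*11/3 - 1 = -4*(-11/3) - 1 = 44/3 - 1 = 41/3 ≈ 13.667)
w = 0 (w = 0/(-6) = 0*(-⅙) = 0)
(N - 7)*w = (41/3 - 7)*0 = (20/3)*0 = 0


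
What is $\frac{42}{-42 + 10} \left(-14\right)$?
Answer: $\frac{147}{8} \approx 18.375$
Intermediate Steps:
$\frac{42}{-42 + 10} \left(-14\right) = \frac{42}{-32} \left(-14\right) = 42 \left(- \frac{1}{32}\right) \left(-14\right) = \left(- \frac{21}{16}\right) \left(-14\right) = \frac{147}{8}$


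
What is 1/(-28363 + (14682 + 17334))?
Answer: 1/3653 ≈ 0.00027375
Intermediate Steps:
1/(-28363 + (14682 + 17334)) = 1/(-28363 + 32016) = 1/3653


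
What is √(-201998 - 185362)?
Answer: 12*I*√2690 ≈ 622.38*I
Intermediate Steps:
√(-201998 - 185362) = √(-387360) = 12*I*√2690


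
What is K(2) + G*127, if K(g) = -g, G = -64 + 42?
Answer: -2796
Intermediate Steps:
G = -22
K(2) + G*127 = -1*2 - 22*127 = -2 - 2794 = -2796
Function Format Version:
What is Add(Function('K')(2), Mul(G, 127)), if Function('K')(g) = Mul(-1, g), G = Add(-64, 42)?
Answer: -2796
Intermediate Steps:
G = -22
Add(Function('K')(2), Mul(G, 127)) = Add(Mul(-1, 2), Mul(-22, 127)) = Add(-2, -2794) = -2796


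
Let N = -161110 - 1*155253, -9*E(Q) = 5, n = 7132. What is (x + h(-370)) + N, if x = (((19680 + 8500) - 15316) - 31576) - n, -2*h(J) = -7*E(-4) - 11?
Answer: -3079831/9 ≈ -3.4220e+5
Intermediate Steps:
E(Q) = -5/9 (E(Q) = -1/9*5 = -5/9)
N = -316363 (N = -161110 - 155253 = -316363)
h(J) = 32/9 (h(J) = -(-7*(-5/9) - 11)/2 = -(35/9 - 11)/2 = -1/2*(-64/9) = 32/9)
x = -25844 (x = (((19680 + 8500) - 15316) - 31576) - 1*7132 = ((28180 - 15316) - 31576) - 7132 = (12864 - 31576) - 7132 = -18712 - 7132 = -25844)
(x + h(-370)) + N = (-25844 + 32/9) - 316363 = -232564/9 - 316363 = -3079831/9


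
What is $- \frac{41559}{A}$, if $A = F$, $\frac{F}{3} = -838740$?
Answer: $\frac{1979}{119820} \approx 0.016516$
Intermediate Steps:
$F = -2516220$ ($F = 3 \left(-838740\right) = -2516220$)
$A = -2516220$
$- \frac{41559}{A} = - \frac{41559}{-2516220} = \left(-41559\right) \left(- \frac{1}{2516220}\right) = \frac{1979}{119820}$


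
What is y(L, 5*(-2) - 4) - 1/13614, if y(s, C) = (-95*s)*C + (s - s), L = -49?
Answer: -887224381/13614 ≈ -65170.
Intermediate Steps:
y(s, C) = -95*C*s (y(s, C) = -95*C*s + 0 = -95*C*s)
y(L, 5*(-2) - 4) - 1/13614 = -95*(5*(-2) - 4)*(-49) - 1/13614 = -95*(-10 - 4)*(-49) - 1*1/13614 = -95*(-14)*(-49) - 1/13614 = -65170 - 1/13614 = -887224381/13614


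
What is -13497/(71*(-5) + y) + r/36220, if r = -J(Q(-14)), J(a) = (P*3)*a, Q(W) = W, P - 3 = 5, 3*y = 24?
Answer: 122244483/3142085 ≈ 38.906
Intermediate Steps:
y = 8 (y = (⅓)*24 = 8)
P = 8 (P = 3 + 5 = 8)
J(a) = 24*a (J(a) = (8*3)*a = 24*a)
r = 336 (r = -24*(-14) = -1*(-336) = 336)
-13497/(71*(-5) + y) + r/36220 = -13497/(71*(-5) + 8) + 336/36220 = -13497/(-355 + 8) + 336*(1/36220) = -13497/(-347) + 84/9055 = -13497*(-1/347) + 84/9055 = 13497/347 + 84/9055 = 122244483/3142085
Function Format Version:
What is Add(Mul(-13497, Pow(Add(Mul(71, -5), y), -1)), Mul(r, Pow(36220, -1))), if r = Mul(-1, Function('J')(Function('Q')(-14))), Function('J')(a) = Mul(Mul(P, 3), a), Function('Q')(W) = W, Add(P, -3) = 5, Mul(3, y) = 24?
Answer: Rational(122244483, 3142085) ≈ 38.906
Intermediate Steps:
y = 8 (y = Mul(Rational(1, 3), 24) = 8)
P = 8 (P = Add(3, 5) = 8)
Function('J')(a) = Mul(24, a) (Function('J')(a) = Mul(Mul(8, 3), a) = Mul(24, a))
r = 336 (r = Mul(-1, Mul(24, -14)) = Mul(-1, -336) = 336)
Add(Mul(-13497, Pow(Add(Mul(71, -5), y), -1)), Mul(r, Pow(36220, -1))) = Add(Mul(-13497, Pow(Add(Mul(71, -5), 8), -1)), Mul(336, Pow(36220, -1))) = Add(Mul(-13497, Pow(Add(-355, 8), -1)), Mul(336, Rational(1, 36220))) = Add(Mul(-13497, Pow(-347, -1)), Rational(84, 9055)) = Add(Mul(-13497, Rational(-1, 347)), Rational(84, 9055)) = Add(Rational(13497, 347), Rational(84, 9055)) = Rational(122244483, 3142085)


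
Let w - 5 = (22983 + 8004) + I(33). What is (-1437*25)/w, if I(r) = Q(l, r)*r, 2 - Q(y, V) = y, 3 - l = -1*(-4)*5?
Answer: -35925/31619 ≈ -1.1362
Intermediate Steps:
l = -17 (l = 3 - (-1*(-4))*5 = 3 - 4*5 = 3 - 1*20 = 3 - 20 = -17)
Q(y, V) = 2 - y
I(r) = 19*r (I(r) = (2 - 1*(-17))*r = (2 + 17)*r = 19*r)
w = 31619 (w = 5 + ((22983 + 8004) + 19*33) = 5 + (30987 + 627) = 5 + 31614 = 31619)
(-1437*25)/w = -1437*25/31619 = -35925*1/31619 = -35925/31619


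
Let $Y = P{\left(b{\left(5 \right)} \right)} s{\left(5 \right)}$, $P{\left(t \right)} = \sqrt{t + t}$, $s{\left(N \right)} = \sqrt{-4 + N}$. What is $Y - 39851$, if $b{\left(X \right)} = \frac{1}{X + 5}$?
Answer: $-39851 + \frac{\sqrt{5}}{5} \approx -39851.0$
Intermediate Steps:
$b{\left(X \right)} = \frac{1}{5 + X}$
$P{\left(t \right)} = \sqrt{2} \sqrt{t}$ ($P{\left(t \right)} = \sqrt{2 t} = \sqrt{2} \sqrt{t}$)
$Y = \frac{\sqrt{5}}{5}$ ($Y = \sqrt{2} \sqrt{\frac{1}{5 + 5}} \sqrt{-4 + 5} = \sqrt{2} \sqrt{\frac{1}{10}} \sqrt{1} = \frac{\sqrt{2}}{\sqrt{10}} \cdot 1 = \sqrt{2} \frac{\sqrt{10}}{10} \cdot 1 = \frac{\sqrt{5}}{5} \cdot 1 = \frac{\sqrt{5}}{5} \approx 0.44721$)
$Y - 39851 = \frac{\sqrt{5}}{5} - 39851 = -39851 + \frac{\sqrt{5}}{5}$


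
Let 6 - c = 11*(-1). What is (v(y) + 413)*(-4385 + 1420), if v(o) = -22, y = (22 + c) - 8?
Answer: -1159315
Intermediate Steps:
c = 17 (c = 6 - 11*(-1) = 6 - 1*(-11) = 6 + 11 = 17)
y = 31 (y = (22 + 17) - 8 = 39 - 8 = 31)
(v(y) + 413)*(-4385 + 1420) = (-22 + 413)*(-4385 + 1420) = 391*(-2965) = -1159315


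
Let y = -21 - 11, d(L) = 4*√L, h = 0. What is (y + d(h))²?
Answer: 1024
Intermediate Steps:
y = -32
(y + d(h))² = (-32 + 4*√0)² = (-32 + 4*0)² = (-32 + 0)² = (-32)² = 1024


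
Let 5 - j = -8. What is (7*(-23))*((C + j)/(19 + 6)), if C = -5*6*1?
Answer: 2737/25 ≈ 109.48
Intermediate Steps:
j = 13 (j = 5 - 1*(-8) = 5 + 8 = 13)
C = -30 (C = -30*1 = -30)
(7*(-23))*((C + j)/(19 + 6)) = (7*(-23))*((-30 + 13)/(19 + 6)) = -(-2737)/25 = -161*(-17/25) = 2737/25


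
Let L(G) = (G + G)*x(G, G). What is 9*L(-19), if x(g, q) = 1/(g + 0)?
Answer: 18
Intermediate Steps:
x(g, q) = 1/g
L(G) = 2 (L(G) = (G + G)/G = (2*G)/G = 2)
9*L(-19) = 9*2 = 18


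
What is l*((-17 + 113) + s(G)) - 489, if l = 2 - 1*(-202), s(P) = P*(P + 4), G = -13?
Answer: 42963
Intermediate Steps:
s(P) = P*(4 + P)
l = 204 (l = 2 + 202 = 204)
l*((-17 + 113) + s(G)) - 489 = 204*((-17 + 113) - 13*(4 - 13)) - 489 = 204*(96 - 13*(-9)) - 489 = 204*(96 + 117) - 489 = 204*213 - 489 = 43452 - 489 = 42963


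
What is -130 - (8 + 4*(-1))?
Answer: -134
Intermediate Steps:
-130 - (8 + 4*(-1)) = -130 - (8 - 4) = -130 - 1*4 = -130 - 4 = -134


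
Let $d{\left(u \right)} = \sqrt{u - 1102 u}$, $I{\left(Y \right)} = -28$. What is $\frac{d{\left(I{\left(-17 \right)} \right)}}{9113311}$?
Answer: $\frac{2 \sqrt{7707}}{9113311} \approx 1.9266 \cdot 10^{-5}$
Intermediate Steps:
$d{\left(u \right)} = \sqrt{1101} \sqrt{- u}$ ($d{\left(u \right)} = \sqrt{- 1101 u} = \sqrt{1101} \sqrt{- u}$)
$\frac{d{\left(I{\left(-17 \right)} \right)}}{9113311} = \frac{\sqrt{1101} \sqrt{\left(-1\right) \left(-28\right)}}{9113311} = \sqrt{1101} \sqrt{28} \cdot \frac{1}{9113311} = \sqrt{1101} \cdot 2 \sqrt{7} \cdot \frac{1}{9113311} = 2 \sqrt{7707} \cdot \frac{1}{9113311} = \frac{2 \sqrt{7707}}{9113311}$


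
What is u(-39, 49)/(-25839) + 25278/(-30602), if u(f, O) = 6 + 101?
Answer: -29837848/35942049 ≈ -0.83017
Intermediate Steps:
u(f, O) = 107
u(-39, 49)/(-25839) + 25278/(-30602) = 107/(-25839) + 25278/(-30602) = 107*(-1/25839) + 25278*(-1/30602) = -107/25839 - 1149/1391 = -29837848/35942049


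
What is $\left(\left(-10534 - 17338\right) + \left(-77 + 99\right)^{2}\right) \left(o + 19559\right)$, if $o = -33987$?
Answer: $395154064$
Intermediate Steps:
$\left(\left(-10534 - 17338\right) + \left(-77 + 99\right)^{2}\right) \left(o + 19559\right) = \left(\left(-10534 - 17338\right) + \left(-77 + 99\right)^{2}\right) \left(-33987 + 19559\right) = \left(-27872 + 22^{2}\right) \left(-14428\right) = \left(-27872 + 484\right) \left(-14428\right) = \left(-27388\right) \left(-14428\right) = 395154064$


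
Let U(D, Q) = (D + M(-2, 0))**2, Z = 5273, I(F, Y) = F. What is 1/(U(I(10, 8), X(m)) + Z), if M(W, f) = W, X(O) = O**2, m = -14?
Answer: 1/5337 ≈ 0.00018737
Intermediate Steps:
U(D, Q) = (-2 + D)**2 (U(D, Q) = (D - 2)**2 = (-2 + D)**2)
1/(U(I(10, 8), X(m)) + Z) = 1/((-2 + 10)**2 + 5273) = 1/(8**2 + 5273) = 1/(64 + 5273) = 1/5337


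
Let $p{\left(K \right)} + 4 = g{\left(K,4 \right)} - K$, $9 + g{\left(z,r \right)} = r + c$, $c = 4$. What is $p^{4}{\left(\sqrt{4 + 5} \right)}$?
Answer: $4096$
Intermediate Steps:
$g{\left(z,r \right)} = -5 + r$ ($g{\left(z,r \right)} = -9 + \left(r + 4\right) = -9 + \left(4 + r\right) = -5 + r$)
$p{\left(K \right)} = -5 - K$ ($p{\left(K \right)} = -4 - \left(1 + K\right) = -5 - K$)
$p^{4}{\left(\sqrt{4 + 5} \right)} = \left(-5 - \sqrt{4 + 5}\right)^{4} = \left(-5 - \sqrt{9}\right)^{4} = \left(-5 - 3\right)^{4} = \left(-8\right)^{4} = 4096$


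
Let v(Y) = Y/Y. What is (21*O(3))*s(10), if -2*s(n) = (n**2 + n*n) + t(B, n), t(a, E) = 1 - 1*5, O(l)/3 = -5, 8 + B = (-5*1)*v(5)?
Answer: 30870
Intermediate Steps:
v(Y) = 1
B = -13 (B = -8 - 5*1*1 = -8 - 5*1 = -8 - 5 = -13)
O(l) = -15 (O(l) = 3*(-5) = -15)
t(a, E) = -4 (t(a, E) = 1 - 5 = -4)
s(n) = 2 - n**2 (s(n) = -((n**2 + n*n) - 4)/2 = -((n**2 + n**2) - 4)/2 = -(2*n**2 - 4)/2 = -(-4 + 2*n**2)/2 = 2 - n**2)
(21*O(3))*s(10) = (21*(-15))*(2 - 1*10**2) = -315*(2 - 1*100) = -315*(2 - 100) = -315*(-98) = 30870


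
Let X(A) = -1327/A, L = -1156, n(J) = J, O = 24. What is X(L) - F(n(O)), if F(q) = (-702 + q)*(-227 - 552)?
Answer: -610553945/1156 ≈ -5.2816e+5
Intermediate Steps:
F(q) = 546858 - 779*q (F(q) = (-702 + q)*(-779) = 546858 - 779*q)
X(L) - F(n(O)) = -1327/(-1156) - (546858 - 779*24) = -1327*(-1/1156) - (546858 - 18696) = 1327/1156 - 1*528162 = 1327/1156 - 528162 = -610553945/1156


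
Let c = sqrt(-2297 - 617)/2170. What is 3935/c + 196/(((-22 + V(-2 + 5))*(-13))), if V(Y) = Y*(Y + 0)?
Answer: 196/169 - 137725*I*sqrt(2914)/47 ≈ 1.1598 - 1.5818e+5*I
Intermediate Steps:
V(Y) = Y**2 (V(Y) = Y*Y = Y**2)
c = I*sqrt(2914)/2170 (c = sqrt(-2914)*(1/2170) = (I*sqrt(2914))*(1/2170) = I*sqrt(2914)/2170 ≈ 0.024876*I)
3935/c + 196/(((-22 + V(-2 + 5))*(-13))) = 3935/((I*sqrt(2914)/2170)) + 196/(((-22 + (-2 + 5)**2)*(-13))) = 3935*(-35*I*sqrt(2914)/47) + 196/(((-22 + 3**2)*(-13))) = -137725*I*sqrt(2914)/47 + 196/(((-22 + 9)*(-13))) = -137725*I*sqrt(2914)/47 + 196/((-13*(-13))) = -137725*I*sqrt(2914)/47 + 196/169 = 196/169 - 137725*I*sqrt(2914)/47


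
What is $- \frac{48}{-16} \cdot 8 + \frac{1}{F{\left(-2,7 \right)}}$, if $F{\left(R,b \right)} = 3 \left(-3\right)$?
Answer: $\frac{215}{9} \approx 23.889$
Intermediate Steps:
$F{\left(R,b \right)} = -9$
$- \frac{48}{-16} \cdot 8 + \frac{1}{F{\left(-2,7 \right)}} = - \frac{48}{-16} \cdot 8 + \frac{1}{-9} = \left(-48\right) \left(- \frac{1}{16}\right) 8 - \frac{1}{9} = 3 \cdot 8 - \frac{1}{9} = 24 - \frac{1}{9} = \frac{215}{9}$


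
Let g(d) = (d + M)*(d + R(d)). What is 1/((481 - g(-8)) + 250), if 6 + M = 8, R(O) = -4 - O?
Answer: 1/707 ≈ 0.0014144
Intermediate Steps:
M = 2 (M = -6 + 8 = 2)
g(d) = -8 - 4*d (g(d) = (d + 2)*(d + (-4 - d)) = (2 + d)*(-4) = -8 - 4*d)
1/((481 - g(-8)) + 250) = 1/((481 - (-8 - 4*(-8))) + 250) = 1/((481 - (-8 + 32)) + 250) = 1/((481 - 1*24) + 250) = 1/((481 - 24) + 250) = 1/(457 + 250) = 1/707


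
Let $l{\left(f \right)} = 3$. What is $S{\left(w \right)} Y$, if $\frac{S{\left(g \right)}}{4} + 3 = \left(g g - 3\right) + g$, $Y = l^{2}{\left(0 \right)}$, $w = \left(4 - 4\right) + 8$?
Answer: $2376$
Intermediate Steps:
$w = 8$ ($w = 0 + 8 = 8$)
$Y = 9$ ($Y = 3^{2} = 9$)
$S{\left(g \right)} = -24 + 4 g + 4 g^{2}$ ($S{\left(g \right)} = -12 + 4 \left(\left(g g - 3\right) + g\right) = -12 + 4 \left(\left(g^{2} - 3\right) + g\right) = -12 + 4 \left(\left(-3 + g^{2}\right) + g\right) = -12 + 4 \left(-3 + g + g^{2}\right) = -12 + \left(-12 + 4 g + 4 g^{2}\right) = -24 + 4 g + 4 g^{2}$)
$S{\left(w \right)} Y = \left(-24 + 4 \cdot 8 + 4 \cdot 8^{2}\right) 9 = \left(-24 + 32 + 4 \cdot 64\right) 9 = \left(-24 + 32 + 256\right) 9 = 264 \cdot 9 = 2376$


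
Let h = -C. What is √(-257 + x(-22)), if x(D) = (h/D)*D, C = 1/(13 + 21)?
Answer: 3*I*√33014/34 ≈ 16.032*I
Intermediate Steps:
C = 1/34 ≈ 0.029412
h = -1/34 (h = -1*1/34 = -1/34 ≈ -0.029412)
x(D) = -1/34 (x(D) = (-1/(34*D))*D = -1/34)
√(-257 + x(-22)) = √(-257 - 1/34) = √(-8739/34) = 3*I*√33014/34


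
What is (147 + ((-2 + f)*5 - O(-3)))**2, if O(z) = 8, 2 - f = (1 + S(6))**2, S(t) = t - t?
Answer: 17956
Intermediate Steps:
S(t) = 0
f = 1 (f = 2 - (1 + 0)**2 = 2 - 1*1**2 = 2 - 1*1 = 2 - 1 = 1)
(147 + ((-2 + f)*5 - O(-3)))**2 = (147 + ((-2 + 1)*5 - 1*8))**2 = (147 + (-1*5 - 8))**2 = (147 + (-5 - 8))**2 = (147 - 13)**2 = 134**2 = 17956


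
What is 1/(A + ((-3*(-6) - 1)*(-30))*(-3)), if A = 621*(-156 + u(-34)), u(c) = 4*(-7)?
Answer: -1/112734 ≈ -8.8704e-6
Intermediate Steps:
u(c) = -28
A = -114264 (A = 621*(-156 - 28) = 621*(-184) = -114264)
1/(A + ((-3*(-6) - 1)*(-30))*(-3)) = 1/(-114264 + ((-3*(-6) - 1)*(-30))*(-3)) = 1/(-114264 + ((18 - 1)*(-30))*(-3)) = 1/(-114264 + (17*(-30))*(-3)) = 1/(-114264 - 510*(-3)) = 1/(-114264 + 1530) = 1/(-112734) = -1/112734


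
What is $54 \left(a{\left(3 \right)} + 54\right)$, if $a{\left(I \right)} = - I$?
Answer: $2754$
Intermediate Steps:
$54 \left(a{\left(3 \right)} + 54\right) = 54 \left(\left(-1\right) 3 + 54\right) = 54 \left(-3 + 54\right) = 54 \cdot 51 = 2754$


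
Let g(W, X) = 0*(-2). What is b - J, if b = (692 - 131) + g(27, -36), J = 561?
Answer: 0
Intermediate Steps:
g(W, X) = 0
b = 561 (b = (692 - 131) + 0 = 561 + 0 = 561)
b - J = 561 - 1*561 = 561 - 561 = 0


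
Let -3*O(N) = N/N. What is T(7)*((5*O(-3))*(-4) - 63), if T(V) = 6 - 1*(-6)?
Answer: -676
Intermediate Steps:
T(V) = 12 (T(V) = 6 + 6 = 12)
O(N) = -⅓ (O(N) = -N/(3*N) = -⅓*1 = -⅓)
T(7)*((5*O(-3))*(-4) - 63) = 12*((5*(-⅓))*(-4) - 63) = 12*(-5/3*(-4) - 63) = 12*(20/3 - 63) = 12*(-169/3) = -676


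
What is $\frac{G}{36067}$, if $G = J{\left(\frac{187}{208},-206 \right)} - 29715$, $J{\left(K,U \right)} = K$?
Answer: $- \frac{6180533}{7501936} \approx -0.82386$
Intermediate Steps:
$G = - \frac{6180533}{208}$ ($G = \frac{187}{208} - 29715 = - \frac{6180533}{208} \approx -29714.0$)
$\frac{G}{36067} = - \frac{6180533}{208 \cdot 36067} = \left(- \frac{6180533}{208}\right) \frac{1}{36067} = - \frac{6180533}{7501936}$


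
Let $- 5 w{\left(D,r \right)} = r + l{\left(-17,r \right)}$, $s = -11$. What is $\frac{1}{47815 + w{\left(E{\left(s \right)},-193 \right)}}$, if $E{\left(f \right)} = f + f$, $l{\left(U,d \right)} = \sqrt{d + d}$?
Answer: $\frac{119634}{5724917621} + \frac{i \sqrt{386}}{11449835242} \approx 2.0897 \cdot 10^{-5} + 1.7159 \cdot 10^{-9} i$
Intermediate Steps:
$l{\left(U,d \right)} = \sqrt{2} \sqrt{d}$ ($l{\left(U,d \right)} = \sqrt{2 d} = \sqrt{2} \sqrt{d}$)
$E{\left(f \right)} = 2 f$
$w{\left(D,r \right)} = - \frac{r}{5} - \frac{\sqrt{2} \sqrt{r}}{5}$ ($w{\left(D,r \right)} = - \frac{r + \sqrt{2} \sqrt{r}}{5} = - \frac{r}{5} - \frac{\sqrt{2} \sqrt{r}}{5}$)
$\frac{1}{47815 + w{\left(E{\left(s \right)},-193 \right)}} = \frac{1}{47815 - \left(- \frac{193}{5} + \frac{\sqrt{2} \sqrt{-193}}{5}\right)} = \frac{1}{47815 + \left(\frac{193}{5} - \frac{\sqrt{2} i \sqrt{193}}{5}\right)} = \frac{1}{47815 + \left(\frac{193}{5} - \frac{i \sqrt{386}}{5}\right)} = \frac{1}{\frac{239268}{5} - \frac{i \sqrt{386}}{5}}$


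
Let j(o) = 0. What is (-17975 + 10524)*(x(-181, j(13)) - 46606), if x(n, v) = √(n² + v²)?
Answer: 345912675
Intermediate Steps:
(-17975 + 10524)*(x(-181, j(13)) - 46606) = (-17975 + 10524)*(√((-181)² + 0²) - 46606) = -7451*(√(32761 + 0) - 46606) = -7451*(√32761 - 46606) = -7451*(181 - 46606) = -7451*(-46425) = 345912675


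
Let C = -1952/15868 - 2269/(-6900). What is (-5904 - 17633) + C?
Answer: -644256191177/27372300 ≈ -23537.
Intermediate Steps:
C = 5633923/27372300 (C = -1952*1/15868 - 2269*(-1/6900) = -488/3967 + 2269/6900 = 5633923/27372300 ≈ 0.20583)
(-5904 - 17633) + C = (-5904 - 17633) + 5633923/27372300 = -23537 + 5633923/27372300 = -644256191177/27372300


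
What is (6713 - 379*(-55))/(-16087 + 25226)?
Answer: 27558/9139 ≈ 3.0154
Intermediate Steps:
(6713 - 379*(-55))/(-16087 + 25226) = (6713 + 20845)/9139 = 27558*(1/9139) = 27558/9139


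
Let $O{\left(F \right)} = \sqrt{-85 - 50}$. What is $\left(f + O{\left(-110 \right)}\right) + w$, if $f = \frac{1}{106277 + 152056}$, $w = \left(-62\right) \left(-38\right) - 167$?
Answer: $\frac{565490938}{258333} + 3 i \sqrt{15} \approx 2189.0 + 11.619 i$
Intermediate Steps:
$O{\left(F \right)} = 3 i \sqrt{15}$ ($O{\left(F \right)} = \sqrt{-135} = 3 i \sqrt{15}$)
$w = 2189$ ($w = 2356 - 167 = 2189$)
$f = \frac{1}{258333} \approx 3.871 \cdot 10^{-6}$
$\left(f + O{\left(-110 \right)}\right) + w = \left(\frac{1}{258333} + 3 i \sqrt{15}\right) + 2189 = \frac{565490938}{258333} + 3 i \sqrt{15}$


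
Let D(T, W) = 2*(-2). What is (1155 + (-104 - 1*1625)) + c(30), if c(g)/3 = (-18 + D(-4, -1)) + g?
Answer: -550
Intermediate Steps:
D(T, W) = -4
c(g) = -66 + 3*g (c(g) = 3*((-18 - 4) + g) = 3*(-22 + g) = -66 + 3*g)
(1155 + (-104 - 1*1625)) + c(30) = (1155 + (-104 - 1*1625)) + (-66 + 3*30) = (1155 + (-104 - 1625)) + (-66 + 90) = (1155 - 1729) + 24 = -574 + 24 = -550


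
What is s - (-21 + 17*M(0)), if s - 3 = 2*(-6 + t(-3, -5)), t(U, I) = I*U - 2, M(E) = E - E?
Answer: 38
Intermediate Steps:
M(E) = 0
t(U, I) = -2 + I*U
s = 17 (s = 3 + 2*(-6 + (-2 - 5*(-3))) = 3 + 2*(-6 + (-2 + 15)) = 3 + 2*(-6 + 13) = 3 + 2*7 = 3 + 14 = 17)
s - (-21 + 17*M(0)) = 17 - (-21 + 17*0) = 17 - (-21 + 0) = 17 - 1*(-21) = 17 + 21 = 38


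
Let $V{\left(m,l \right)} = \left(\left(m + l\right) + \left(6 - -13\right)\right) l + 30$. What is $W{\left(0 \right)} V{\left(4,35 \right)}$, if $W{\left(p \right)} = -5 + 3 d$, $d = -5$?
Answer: $-41200$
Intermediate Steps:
$W{\left(p \right)} = -20$ ($W{\left(p \right)} = -5 + 3 \left(-5\right) = -5 - 15 = -20$)
$V{\left(m,l \right)} = 30 + l \left(19 + l + m\right)$ ($V{\left(m,l \right)} = \left(\left(l + m\right) + \left(6 + 13\right)\right) l + 30 = \left(\left(l + m\right) + 19\right) l + 30 = \left(19 + l + m\right) l + 30 = l \left(19 + l + m\right) + 30 = 30 + l \left(19 + l + m\right)$)
$W{\left(0 \right)} V{\left(4,35 \right)} = - 20 \left(30 + 35^{2} + 19 \cdot 35 + 35 \cdot 4\right) = - 20 \left(30 + 1225 + 665 + 140\right) = \left(-20\right) 2060 = -41200$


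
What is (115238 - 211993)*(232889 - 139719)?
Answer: -9014663350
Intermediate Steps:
(115238 - 211993)*(232889 - 139719) = -96755*93170 = -9014663350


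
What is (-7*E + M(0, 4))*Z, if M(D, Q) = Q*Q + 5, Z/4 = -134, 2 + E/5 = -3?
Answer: -105056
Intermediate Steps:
E = -25 (E = -10 + 5*(-3) = -10 - 15 = -25)
Z = -536 (Z = 4*(-134) = -536)
M(D, Q) = 5 + Q**2 (M(D, Q) = Q**2 + 5 = 5 + Q**2)
(-7*E + M(0, 4))*Z = (-7*(-25) + (5 + 4**2))*(-536) = (175 + (5 + 16))*(-536) = (175 + 21)*(-536) = 196*(-536) = -105056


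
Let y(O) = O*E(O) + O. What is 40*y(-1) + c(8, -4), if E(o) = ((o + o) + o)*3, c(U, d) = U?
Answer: 328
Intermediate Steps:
E(o) = 9*o (E(o) = (2*o + o)*3 = (3*o)*3 = 9*o)
y(O) = O + 9*O**2 (y(O) = O*(9*O) + O = 9*O**2 + O = O + 9*O**2)
40*y(-1) + c(8, -4) = 40*(-(1 + 9*(-1))) + 8 = 40*(-(1 - 9)) + 8 = 40*(-1*(-8)) + 8 = 40*8 + 8 = 320 + 8 = 328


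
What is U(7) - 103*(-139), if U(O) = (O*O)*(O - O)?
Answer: 14317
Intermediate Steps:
U(O) = 0 (U(O) = O**2*0 = 0)
U(7) - 103*(-139) = 0 - 103*(-139) = 0 + 14317 = 14317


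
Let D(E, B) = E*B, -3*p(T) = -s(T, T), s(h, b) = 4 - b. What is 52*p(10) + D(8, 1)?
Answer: -96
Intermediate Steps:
p(T) = 4/3 - T/3 (p(T) = -(-1)*(4 - T)/3 = -(-4 + T)/3 = 4/3 - T/3)
D(E, B) = B*E
52*p(10) + D(8, 1) = 52*(4/3 - ⅓*10) + 1*8 = 52*(4/3 - 10/3) + 8 = 52*(-2) + 8 = -104 + 8 = -96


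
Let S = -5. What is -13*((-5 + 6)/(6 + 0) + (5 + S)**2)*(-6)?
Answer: 13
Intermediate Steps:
-13*((-5 + 6)/(6 + 0) + (5 + S)**2)*(-6) = -13*((-5 + 6)/(6 + 0) + (5 - 5)**2)*(-6) = -13*(1/6 + 0**2)*(-6) = -13*(1*(1/6) + 0)*(-6) = -13*(1/6 + 0)*(-6) = -13*(-6)/6 = -13*(-1) = 13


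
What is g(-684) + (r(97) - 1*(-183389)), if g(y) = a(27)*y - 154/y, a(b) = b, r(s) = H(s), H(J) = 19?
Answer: 56409557/342 ≈ 1.6494e+5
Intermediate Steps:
r(s) = 19
g(y) = -154/y + 27*y (g(y) = 27*y - 154/y = -154/y + 27*y)
g(-684) + (r(97) - 1*(-183389)) = (-154/(-684) + 27*(-684)) + (19 - 1*(-183389)) = (-154*(-1/684) - 18468) + (19 + 183389) = (77/342 - 18468) + 183408 = -6315979/342 + 183408 = 56409557/342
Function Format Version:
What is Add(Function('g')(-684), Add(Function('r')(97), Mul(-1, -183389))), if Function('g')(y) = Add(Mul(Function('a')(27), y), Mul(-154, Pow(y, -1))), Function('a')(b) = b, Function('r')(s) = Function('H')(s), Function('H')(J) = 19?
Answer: Rational(56409557, 342) ≈ 1.6494e+5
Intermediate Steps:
Function('r')(s) = 19
Function('g')(y) = Add(Mul(-154, Pow(y, -1)), Mul(27, y)) (Function('g')(y) = Add(Mul(27, y), Mul(-154, Pow(y, -1))) = Add(Mul(-154, Pow(y, -1)), Mul(27, y)))
Add(Function('g')(-684), Add(Function('r')(97), Mul(-1, -183389))) = Add(Add(Mul(-154, Pow(-684, -1)), Mul(27, -684)), Add(19, Mul(-1, -183389))) = Add(Add(Mul(-154, Rational(-1, 684)), -18468), Add(19, 183389)) = Add(Add(Rational(77, 342), -18468), 183408) = Add(Rational(-6315979, 342), 183408) = Rational(56409557, 342)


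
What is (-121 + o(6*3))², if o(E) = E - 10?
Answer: 12769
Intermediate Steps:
o(E) = -10 + E
(-121 + o(6*3))² = (-121 + (-10 + 6*3))² = (-121 + (-10 + 18))² = (-121 + 8)² = (-113)² = 12769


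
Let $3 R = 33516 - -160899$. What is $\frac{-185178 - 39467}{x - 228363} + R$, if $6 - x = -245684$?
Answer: $\frac{1122651590}{17327} \approx 64792.0$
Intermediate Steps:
$x = 245690$ ($x = 6 - -245684 = 6 + 245684 = 245690$)
$R = 64805$ ($R = \frac{33516 - -160899}{3} = \frac{33516 + 160899}{3} = \frac{1}{3} \cdot 194415 = 64805$)
$\frac{-185178 - 39467}{x - 228363} + R = \frac{-185178 - 39467}{245690 - 228363} + 64805 = - \frac{224645}{17327} + 64805 = \frac{1122651590}{17327}$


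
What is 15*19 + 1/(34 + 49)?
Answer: 23656/83 ≈ 285.01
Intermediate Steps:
15*19 + 1/(34 + 49) = 285 + 1/83 = 23656/83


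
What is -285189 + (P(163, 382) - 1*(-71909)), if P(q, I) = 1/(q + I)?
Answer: -116237599/545 ≈ -2.1328e+5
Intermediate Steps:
P(q, I) = 1/(I + q)
-285189 + (P(163, 382) - 1*(-71909)) = -285189 + (1/(382 + 163) - 1*(-71909)) = -285189 + (1/545 + 71909) = -285189 + 39190406/545 = -116237599/545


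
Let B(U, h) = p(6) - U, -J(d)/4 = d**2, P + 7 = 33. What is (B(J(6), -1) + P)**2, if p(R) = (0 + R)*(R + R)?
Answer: 58564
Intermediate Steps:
P = 26 (P = -7 + 33 = 26)
p(R) = 2*R**2 (p(R) = R*(2*R) = 2*R**2)
J(d) = -4*d**2
B(U, h) = 72 - U (B(U, h) = 2*6**2 - U = 2*36 - U = 72 - U)
(B(J(6), -1) + P)**2 = ((72 - (-4)*6**2) + 26)**2 = ((72 - (-4)*36) + 26)**2 = ((72 - 1*(-144)) + 26)**2 = ((72 + 144) + 26)**2 = (216 + 26)**2 = 242**2 = 58564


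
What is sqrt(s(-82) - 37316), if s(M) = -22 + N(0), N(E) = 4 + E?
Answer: I*sqrt(37334) ≈ 193.22*I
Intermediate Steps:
s(M) = -18 (s(M) = -22 + (4 + 0) = -22 + 4 = -18)
sqrt(s(-82) - 37316) = sqrt(-18 - 37316) = sqrt(-37334) = I*sqrt(37334)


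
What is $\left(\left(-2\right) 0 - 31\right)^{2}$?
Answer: $961$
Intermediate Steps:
$\left(\left(-2\right) 0 - 31\right)^{2} = \left(0 - 31\right)^{2} = \left(-31\right)^{2} = 961$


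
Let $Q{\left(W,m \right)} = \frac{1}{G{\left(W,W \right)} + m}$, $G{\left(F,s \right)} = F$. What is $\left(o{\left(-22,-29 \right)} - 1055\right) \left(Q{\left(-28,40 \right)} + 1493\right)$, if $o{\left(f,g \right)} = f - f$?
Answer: $- \frac{18902435}{12} \approx -1.5752 \cdot 10^{6}$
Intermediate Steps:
$o{\left(f,g \right)} = 0$
$Q{\left(W,m \right)} = \frac{1}{W + m}$
$\left(o{\left(-22,-29 \right)} - 1055\right) \left(Q{\left(-28,40 \right)} + 1493\right) = \left(0 - 1055\right) \left(\frac{1}{-28 + 40} + 1493\right) = - 1055 \left(\frac{1}{12} + 1493\right) = \left(-1055\right) \frac{17917}{12} = - \frac{18902435}{12}$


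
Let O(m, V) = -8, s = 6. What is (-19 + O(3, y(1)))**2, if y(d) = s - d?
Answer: 729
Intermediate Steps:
y(d) = 6 - d
(-19 + O(3, y(1)))**2 = (-19 - 8)**2 = (-27)**2 = 729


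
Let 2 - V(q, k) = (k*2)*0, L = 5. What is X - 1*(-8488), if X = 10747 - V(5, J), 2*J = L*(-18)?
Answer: 19233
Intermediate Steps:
J = -45 (J = (5*(-18))/2 = (½)*(-90) = -45)
V(q, k) = 2 (V(q, k) = 2 - k*2*0 = 2 - 2*k*0 = 2 - 1*0 = 2 + 0 = 2)
X = 10745 (X = 10747 - 1*2 = 10747 - 2 = 10745)
X - 1*(-8488) = 10745 - 1*(-8488) = 10745 + 8488 = 19233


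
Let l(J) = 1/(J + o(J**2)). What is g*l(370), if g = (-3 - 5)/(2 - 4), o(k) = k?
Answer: 2/68635 ≈ 2.9140e-5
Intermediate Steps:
l(J) = 1/(J + J**2)
g = 4 (g = -8/(-2) = -8*(-1/2) = 4)
g*l(370) = 4*(1/(370*(1 + 370))) = 4*((1/370)/371) = 4*((1/370)*(1/371)) = 4*(1/137270) = 2/68635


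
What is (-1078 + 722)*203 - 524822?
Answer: -597090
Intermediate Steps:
(-1078 + 722)*203 - 524822 = -356*203 - 524822 = -72268 - 524822 = -597090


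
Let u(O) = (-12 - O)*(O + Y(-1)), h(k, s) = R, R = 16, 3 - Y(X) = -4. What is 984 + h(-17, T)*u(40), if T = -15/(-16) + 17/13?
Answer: -38120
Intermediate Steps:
Y(X) = 7 (Y(X) = 3 - 1*(-4) = 3 + 4 = 7)
T = 467/208 (T = -15*(-1/16) + 17*(1/13) = 15/16 + 17/13 = 467/208 ≈ 2.2452)
h(k, s) = 16
u(O) = (-12 - O)*(7 + O) (u(O) = (-12 - O)*(O + 7) = (-12 - O)*(7 + O))
984 + h(-17, T)*u(40) = 984 + 16*(-84 - 1*40² - 19*40) = 984 + 16*(-84 - 1*1600 - 760) = 984 + 16*(-84 - 1600 - 760) = 984 + 16*(-2444) = 984 - 39104 = -38120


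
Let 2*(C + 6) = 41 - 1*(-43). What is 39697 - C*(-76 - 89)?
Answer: 45637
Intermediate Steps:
C = 36 (C = -6 + (41 - 1*(-43))/2 = -6 + (41 + 43)/2 = -6 + (½)*84 = -6 + 42 = 36)
39697 - C*(-76 - 89) = 39697 - 36*(-76 - 89) = 39697 - 36*(-165) = 39697 - 1*(-5940) = 39697 + 5940 = 45637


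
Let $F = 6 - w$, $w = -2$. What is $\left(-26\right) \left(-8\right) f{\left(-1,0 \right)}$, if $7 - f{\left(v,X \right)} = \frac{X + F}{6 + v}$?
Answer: $\frac{5616}{5} \approx 1123.2$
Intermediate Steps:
$F = 8$ ($F = 6 - -2 = 6 + 2 = 8$)
$f{\left(v,X \right)} = 7 - \frac{8 + X}{6 + v}$ ($f{\left(v,X \right)} = 7 - \frac{X + 8}{6 + v} = 7 - \frac{8 + X}{6 + v}$)
$\left(-26\right) \left(-8\right) f{\left(-1,0 \right)} = \left(-26\right) \left(-8\right) \frac{34 - 0 + 7 \left(-1\right)}{6 - 1} = 208 \frac{34 + 0 - 7}{5} = 208 \cdot \frac{1}{5} \cdot 27 = 208 \cdot \frac{27}{5} = \frac{5616}{5}$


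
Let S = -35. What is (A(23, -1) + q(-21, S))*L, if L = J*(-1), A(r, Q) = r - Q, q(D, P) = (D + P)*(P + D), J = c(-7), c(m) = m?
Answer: 22120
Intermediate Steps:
J = -7
q(D, P) = (D + P)² (q(D, P) = (D + P)*(D + P) = (D + P)²)
L = 7 (L = -7*(-1) = 7)
(A(23, -1) + q(-21, S))*L = ((23 - 1*(-1)) + (-21 - 35)²)*7 = ((23 + 1) + (-56)²)*7 = (24 + 3136)*7 = 3160*7 = 22120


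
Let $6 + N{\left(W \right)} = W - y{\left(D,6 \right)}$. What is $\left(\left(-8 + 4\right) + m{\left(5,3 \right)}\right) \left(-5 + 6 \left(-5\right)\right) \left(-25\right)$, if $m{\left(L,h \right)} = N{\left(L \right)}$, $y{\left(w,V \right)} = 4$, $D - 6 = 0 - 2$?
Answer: $-7875$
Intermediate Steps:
$D = 4$ ($D = 6 + \left(0 - 2\right) = 6 - 2 = 4$)
$N{\left(W \right)} = -10 + W$ ($N{\left(W \right)} = -6 + \left(W - 4\right) = -6 + \left(-4 + W\right) = -10 + W$)
$m{\left(L,h \right)} = -10 + L$
$\left(\left(-8 + 4\right) + m{\left(5,3 \right)}\right) \left(-5 + 6 \left(-5\right)\right) \left(-25\right) = \left(\left(-8 + 4\right) + \left(-10 + 5\right)\right) \left(-5 + 6 \left(-5\right)\right) \left(-25\right) = \left(-4 - 5\right) \left(-5 - 30\right) \left(-25\right) = \left(-9\right) \left(-35\right) \left(-25\right) = 315 \left(-25\right) = -7875$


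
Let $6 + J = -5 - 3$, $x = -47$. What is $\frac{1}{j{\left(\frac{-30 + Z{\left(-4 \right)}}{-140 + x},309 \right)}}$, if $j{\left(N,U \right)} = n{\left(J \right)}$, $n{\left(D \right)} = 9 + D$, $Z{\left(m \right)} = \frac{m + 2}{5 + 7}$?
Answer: $- \frac{1}{5} \approx -0.2$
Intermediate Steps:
$J = -14$ ($J = -6 - 8 = -14$)
$Z{\left(m \right)} = \frac{1}{6} + \frac{m}{12}$ ($Z{\left(m \right)} = \frac{2 + m}{12} = \left(2 + m\right) \frac{1}{12} = \frac{1}{6} + \frac{m}{12}$)
$j{\left(N,U \right)} = -5$ ($j{\left(N,U \right)} = 9 - 14 = -5$)
$\frac{1}{j{\left(\frac{-30 + Z{\left(-4 \right)}}{-140 + x},309 \right)}} = \frac{1}{-5} = - \frac{1}{5}$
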